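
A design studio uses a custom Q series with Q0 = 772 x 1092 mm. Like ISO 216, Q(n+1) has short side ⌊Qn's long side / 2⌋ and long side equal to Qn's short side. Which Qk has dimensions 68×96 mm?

Q0: 772 × 1092 mm
Q1: 546 × 772 mm
Q2: 386 × 546 mm
Q3: 273 × 386 mm
Q4: 193 × 273 mm
Q5: 136 × 193 mm
Q6: 96 × 136 mm
Q7: 68 × 96 mm
Q8: 48 × 68 mm
→ matches Q7.

Q7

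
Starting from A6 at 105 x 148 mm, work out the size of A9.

A7: ⌊148/2⌋ × 105 = 74 × 105 mm
A8: ⌊105/2⌋ × 74 = 52 × 74 mm
A9: ⌊74/2⌋ × 52 = 37 × 52 mm

37 × 52 mm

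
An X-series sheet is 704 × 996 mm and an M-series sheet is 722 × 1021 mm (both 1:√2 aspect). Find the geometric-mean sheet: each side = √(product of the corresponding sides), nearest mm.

713 × 1008 mm

Short side: √(704 · 722) = √508288 ≈ 712.9 → 713 mm
Long side: √(996 · 1021) = √1016916 ≈ 1008.4 → 1008 mm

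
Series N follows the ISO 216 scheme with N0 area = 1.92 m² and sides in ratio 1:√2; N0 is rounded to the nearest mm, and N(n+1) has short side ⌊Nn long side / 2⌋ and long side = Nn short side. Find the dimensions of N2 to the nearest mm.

582 × 824 mm

Let N0's short side be w mm. w · w√2 = 1.92 m² = 1,920,000 mm², so w ≈ 1165.2 mm and w√2 ≈ 1647.8 mm → N0 = 1165 × 1648 mm.
N1: ⌊1648/2⌋ × 1165 = 824 × 1165 mm
N2: ⌊1165/2⌋ × 824 = 582 × 824 mm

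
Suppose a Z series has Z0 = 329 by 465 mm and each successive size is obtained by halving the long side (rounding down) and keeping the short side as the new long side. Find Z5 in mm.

Z1 = 232 × 329 mm (from Z0 by 1 halving).
Z2: ⌊329/2⌋ × 232 = 164 × 232 mm
Z3: ⌊232/2⌋ × 164 = 116 × 164 mm
Z4: ⌊164/2⌋ × 116 = 82 × 116 mm
Z5: ⌊116/2⌋ × 82 = 58 × 82 mm

58 × 82 mm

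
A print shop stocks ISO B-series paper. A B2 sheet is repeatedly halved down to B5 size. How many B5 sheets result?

8

B2 = 500 × 707 mm; B5 = 176 × 250 mm.
Each halving step doubles the count; 3 steps from B2 to B5.
2^3 = 8.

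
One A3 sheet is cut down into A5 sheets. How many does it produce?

Each ISO step halves the sheet: 1 × A3 → 2 × A4 → 4 × A5
From A3 to A5 is 2 halving steps: 2^2 = 4.

4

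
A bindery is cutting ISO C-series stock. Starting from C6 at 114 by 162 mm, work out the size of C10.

28 × 40 mm

C7: ⌊162/2⌋ × 114 = 81 × 114 mm
C8: ⌊114/2⌋ × 81 = 57 × 81 mm
C9: ⌊81/2⌋ × 57 = 40 × 57 mm
C10: ⌊57/2⌋ × 40 = 28 × 40 mm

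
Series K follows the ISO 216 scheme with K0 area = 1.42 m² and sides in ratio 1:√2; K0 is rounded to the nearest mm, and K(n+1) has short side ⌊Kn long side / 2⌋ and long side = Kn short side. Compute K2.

501 × 708 mm

Let K0's short side be w mm. w · w√2 = 1.42 m² = 1,420,000 mm², so w ≈ 1002.0 mm and w√2 ≈ 1417.1 mm → K0 = 1002 × 1417 mm.
K1: ⌊1417/2⌋ × 1002 = 708 × 1002 mm
K2: ⌊1002/2⌋ × 708 = 501 × 708 mm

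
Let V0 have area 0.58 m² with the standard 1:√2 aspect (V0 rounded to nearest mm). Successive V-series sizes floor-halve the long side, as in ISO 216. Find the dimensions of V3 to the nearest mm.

Let V0's short side be w mm. w · w√2 = 0.58 m² = 580,000 mm², so w ≈ 640.4 mm and w√2 ≈ 905.7 mm → V0 = 640 × 906 mm.
V1: ⌊906/2⌋ × 640 = 453 × 640 mm
V2: ⌊640/2⌋ × 453 = 320 × 453 mm
V3: ⌊453/2⌋ × 320 = 226 × 320 mm

226 × 320 mm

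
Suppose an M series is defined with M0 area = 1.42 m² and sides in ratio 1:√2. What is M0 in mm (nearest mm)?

Let the short side be w mm. Then w · w√2 = 1.42 m² = 1,420,000 mm².
w² = 1,420,000/√2, so w ≈ 1002.0 mm; long side = w√2 ≈ 1417.1 mm.

1002 × 1417 mm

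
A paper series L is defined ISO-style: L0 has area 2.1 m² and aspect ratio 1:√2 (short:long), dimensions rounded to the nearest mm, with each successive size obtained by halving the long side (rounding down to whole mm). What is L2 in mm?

609 × 861 mm

Let L0's short side be w mm. w · w√2 = 2.1 m² = 2,100,000 mm², so w ≈ 1218.6 mm and w√2 ≈ 1723.3 mm → L0 = 1219 × 1723 mm.
L1: ⌊1723/2⌋ × 1219 = 861 × 1219 mm
L2: ⌊1219/2⌋ × 861 = 609 × 861 mm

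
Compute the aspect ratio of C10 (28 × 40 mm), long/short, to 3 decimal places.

1.429

40 / 28 = 1.429
ISO 216 targets √2 ≈ 1.414; the +0.014 deviation is from mm rounding.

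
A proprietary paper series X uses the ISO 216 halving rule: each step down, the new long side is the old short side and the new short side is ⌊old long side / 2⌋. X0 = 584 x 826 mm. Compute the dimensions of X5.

103 × 146 mm

X1: ⌊826/2⌋ × 584 = 413 × 584 mm
X2: ⌊584/2⌋ × 413 = 292 × 413 mm
X3: ⌊413/2⌋ × 292 = 206 × 292 mm
X4: ⌊292/2⌋ × 206 = 146 × 206 mm
X5: ⌊206/2⌋ × 146 = 103 × 146 mm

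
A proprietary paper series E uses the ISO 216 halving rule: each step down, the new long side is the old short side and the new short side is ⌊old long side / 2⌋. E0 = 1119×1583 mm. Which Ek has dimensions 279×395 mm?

E4

E0: 1119 × 1583 mm
E1: 791 × 1119 mm
E2: 559 × 791 mm
E3: 395 × 559 mm
E4: 279 × 395 mm
E5: 197 × 279 mm
→ matches E4.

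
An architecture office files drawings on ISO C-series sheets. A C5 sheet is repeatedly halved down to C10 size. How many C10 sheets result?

Each ISO step halves the sheet: 1 × C5 → 2 × C6 → 4 × C7 → 8 × C8 → …
From C5 to C10 is 5 halving steps: 2^5 = 32.

32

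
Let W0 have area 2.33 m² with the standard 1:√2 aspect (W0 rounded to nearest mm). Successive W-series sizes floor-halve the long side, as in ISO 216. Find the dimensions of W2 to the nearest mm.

Let W0's short side be w mm. w · w√2 = 2.33 m² = 2,330,000 mm², so w ≈ 1283.6 mm and w√2 ≈ 1815.2 mm → W0 = 1284 × 1815 mm.
W1: ⌊1815/2⌋ × 1284 = 907 × 1284 mm
W2: ⌊1284/2⌋ × 907 = 642 × 907 mm

642 × 907 mm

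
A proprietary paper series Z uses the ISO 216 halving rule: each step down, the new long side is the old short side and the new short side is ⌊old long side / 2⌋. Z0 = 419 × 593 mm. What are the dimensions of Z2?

209 × 296 mm

Z1: ⌊593/2⌋ × 419 = 296 × 419 mm
Z2: ⌊419/2⌋ × 296 = 209 × 296 mm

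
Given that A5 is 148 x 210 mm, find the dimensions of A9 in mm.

A6: ⌊210/2⌋ × 148 = 105 × 148 mm
A7: ⌊148/2⌋ × 105 = 74 × 105 mm
A8: ⌊105/2⌋ × 74 = 52 × 74 mm
A9: ⌊74/2⌋ × 52 = 37 × 52 mm

37 × 52 mm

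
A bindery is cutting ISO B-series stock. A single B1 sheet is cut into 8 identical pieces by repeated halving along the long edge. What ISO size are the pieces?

8 = 2^3, so 3 halving steps.
B1 → B2 → … → B4 after 3 steps.

B4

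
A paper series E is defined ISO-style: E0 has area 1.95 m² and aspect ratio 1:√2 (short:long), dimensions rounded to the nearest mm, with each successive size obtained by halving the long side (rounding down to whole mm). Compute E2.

587 × 830 mm

Let E0's short side be w mm. w · w√2 = 1.95 m² = 1,950,000 mm², so w ≈ 1174.2 mm and w√2 ≈ 1660.6 mm → E0 = 1174 × 1661 mm.
E1: ⌊1661/2⌋ × 1174 = 830 × 1174 mm
E2: ⌊1174/2⌋ × 830 = 587 × 830 mm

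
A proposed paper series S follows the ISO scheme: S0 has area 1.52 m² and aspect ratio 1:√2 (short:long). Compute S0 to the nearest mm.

1037 × 1466 mm

Let the short side be w mm. Then w · w√2 = 1.52 m² = 1,520,000 mm².
w² = 1,520,000/√2, so w ≈ 1036.7 mm; long side = w√2 ≈ 1466.2 mm.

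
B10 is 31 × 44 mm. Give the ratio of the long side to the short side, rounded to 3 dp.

1.419

44 / 31 = 1.419
ISO 216 targets √2 ≈ 1.414; the +0.005 deviation is from mm rounding.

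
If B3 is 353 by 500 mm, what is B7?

88 × 125 mm

B4: ⌊500/2⌋ × 353 = 250 × 353 mm
B5: ⌊353/2⌋ × 250 = 176 × 250 mm
B6: ⌊250/2⌋ × 176 = 125 × 176 mm
B7: ⌊176/2⌋ × 125 = 88 × 125 mm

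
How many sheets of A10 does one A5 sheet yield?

32

Each ISO step halves the sheet: 1 × A5 → 2 × A6 → 4 × A7 → 8 × A8 → …
From A5 to A10 is 5 halving steps: 2^5 = 32.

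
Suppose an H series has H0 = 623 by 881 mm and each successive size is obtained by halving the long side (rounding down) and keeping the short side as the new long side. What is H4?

155 × 220 mm

H1: ⌊881/2⌋ × 623 = 440 × 623 mm
H2: ⌊623/2⌋ × 440 = 311 × 440 mm
H3: ⌊440/2⌋ × 311 = 220 × 311 mm
H4: ⌊311/2⌋ × 220 = 155 × 220 mm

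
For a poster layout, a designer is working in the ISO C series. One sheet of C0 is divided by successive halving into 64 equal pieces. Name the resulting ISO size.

64 = 2^6, so 6 halving steps.
C0 → C1 → … → C6 after 6 steps.

C6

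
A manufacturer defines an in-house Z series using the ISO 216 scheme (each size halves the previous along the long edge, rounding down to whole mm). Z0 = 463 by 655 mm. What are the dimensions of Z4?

Z1: ⌊655/2⌋ × 463 = 327 × 463 mm
Z2: ⌊463/2⌋ × 327 = 231 × 327 mm
Z3: ⌊327/2⌋ × 231 = 163 × 231 mm
Z4: ⌊231/2⌋ × 163 = 115 × 163 mm

115 × 163 mm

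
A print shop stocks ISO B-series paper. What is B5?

176 × 250 mm

B0 = 1000 × 1414 mm (B0 has a 1000 mm short side, aspect 1:√2).
B1: ⌊1414/2⌋ × 1000 = 707 × 1000 mm
B2: ⌊1000/2⌋ × 707 = 500 × 707 mm
B3: ⌊707/2⌋ × 500 = 353 × 500 mm
B4: ⌊500/2⌋ × 353 = 250 × 353 mm
B5: ⌊353/2⌋ × 250 = 176 × 250 mm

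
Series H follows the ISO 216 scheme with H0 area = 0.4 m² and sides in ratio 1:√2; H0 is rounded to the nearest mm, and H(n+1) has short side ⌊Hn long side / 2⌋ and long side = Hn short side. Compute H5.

94 × 133 mm

Let H0's short side be w mm. w · w√2 = 0.4 m² = 400,000 mm², so w ≈ 531.8 mm and w√2 ≈ 752.1 mm → H0 = 532 × 752 mm.
H1: ⌊752/2⌋ × 532 = 376 × 532 mm
H2: ⌊532/2⌋ × 376 = 266 × 376 mm
H3: ⌊376/2⌋ × 266 = 188 × 266 mm
H4: ⌊266/2⌋ × 188 = 133 × 188 mm
H5: ⌊188/2⌋ × 133 = 94 × 133 mm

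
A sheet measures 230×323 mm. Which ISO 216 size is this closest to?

C4 (229 × 324 mm)

Aspect ratio 323/230 ≈ 1.404 — close to the ISO √2 ≈ 1.414.
In the C-series (envelope sizes, between A and B): C4 = 229 × 324 mm.
Off by 2 mm total — nearest standard size.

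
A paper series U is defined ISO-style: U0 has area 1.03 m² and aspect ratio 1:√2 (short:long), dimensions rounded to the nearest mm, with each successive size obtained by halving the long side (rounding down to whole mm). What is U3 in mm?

Let U0's short side be w mm. w · w√2 = 1.03 m² = 1,030,000 mm², so w ≈ 853.4 mm and w√2 ≈ 1206.9 mm → U0 = 853 × 1207 mm.
U1: ⌊1207/2⌋ × 853 = 603 × 853 mm
U2: ⌊853/2⌋ × 603 = 426 × 603 mm
U3: ⌊603/2⌋ × 426 = 301 × 426 mm

301 × 426 mm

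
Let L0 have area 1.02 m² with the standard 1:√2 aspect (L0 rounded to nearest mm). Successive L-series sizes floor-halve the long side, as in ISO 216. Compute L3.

300 × 424 mm

Let L0's short side be w mm. w · w√2 = 1.02 m² = 1,020,000 mm², so w ≈ 849.3 mm and w√2 ≈ 1201.0 mm → L0 = 849 × 1201 mm.
L1: ⌊1201/2⌋ × 849 = 600 × 849 mm
L2: ⌊849/2⌋ × 600 = 424 × 600 mm
L3: ⌊600/2⌋ × 424 = 300 × 424 mm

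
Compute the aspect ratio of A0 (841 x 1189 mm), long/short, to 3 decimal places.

1.414

1189 / 841 = 1.414
Matches √2 ≈ 1.414 — the ISO 216 defining ratio.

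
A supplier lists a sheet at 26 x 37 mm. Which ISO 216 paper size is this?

Aspect ratio 37/26 ≈ 1.423 — close to the ISO √2 ≈ 1.414.
In the A-series (A0 area = 1 m²): A10 = 26 × 37 mm.

A10 (26 × 37 mm)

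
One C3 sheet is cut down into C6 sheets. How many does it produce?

Each ISO step halves the sheet: 1 × C3 → 2 × C4 → 4 × C5 → 8 × C6
From C3 to C6 is 3 halving steps: 2^3 = 8.

8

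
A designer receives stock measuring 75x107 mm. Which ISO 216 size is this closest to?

Aspect ratio 107/75 ≈ 1.427 — close to the ISO √2 ≈ 1.414.
In the A-series (A0 area = 1 m²): A7 = 74 × 105 mm.
Off by 3 mm total — nearest standard size.

A7 (74 × 105 mm)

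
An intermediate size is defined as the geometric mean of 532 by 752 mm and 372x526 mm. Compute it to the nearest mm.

445 × 629 mm

Short side: √(532 · 372) = √197904 ≈ 444.9 → 445 mm
Long side: √(752 · 526) = √395552 ≈ 628.9 → 629 mm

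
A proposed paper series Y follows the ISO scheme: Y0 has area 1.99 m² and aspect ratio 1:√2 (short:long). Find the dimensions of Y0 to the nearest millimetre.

1186 × 1678 mm

Let the short side be w mm. Then w · w√2 = 1.99 m² = 1,990,000 mm².
w² = 1,990,000/√2, so w ≈ 1186.2 mm; long side = w√2 ≈ 1677.6 mm.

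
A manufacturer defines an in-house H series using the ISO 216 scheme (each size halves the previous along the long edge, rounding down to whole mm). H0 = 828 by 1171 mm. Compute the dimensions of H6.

103 × 146 mm

H1 = 585 × 828 mm (from H0 by 1 halving).
H2: ⌊828/2⌋ × 585 = 414 × 585 mm
H3: ⌊585/2⌋ × 414 = 292 × 414 mm
H4: ⌊414/2⌋ × 292 = 207 × 292 mm
H5: ⌊292/2⌋ × 207 = 146 × 207 mm
H6: ⌊207/2⌋ × 146 = 103 × 146 mm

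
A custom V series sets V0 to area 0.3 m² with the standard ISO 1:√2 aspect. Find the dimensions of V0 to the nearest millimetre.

461 × 651 mm

Let the short side be w mm. Then w · w√2 = 0.3 m² = 300,000 mm².
w² = 300,000/√2, so w ≈ 460.6 mm; long side = w√2 ≈ 651.4 mm.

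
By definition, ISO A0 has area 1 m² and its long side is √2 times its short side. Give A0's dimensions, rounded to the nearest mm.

Let the short side be w mm. Then the long side is w√2 and w · w√2 = 10⁶ mm².
w² = 10⁶/√2, so w = 1000 / 2^(1/4) ≈ 840.9 mm; long side = 1000 · 2^(1/4) ≈ 1189.2 mm.

841 × 1189 mm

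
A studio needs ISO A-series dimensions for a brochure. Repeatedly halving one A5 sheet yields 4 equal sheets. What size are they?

4 = 2^2, so 2 halving steps.
A5 → A6 → … → A7 after 2 steps.

A7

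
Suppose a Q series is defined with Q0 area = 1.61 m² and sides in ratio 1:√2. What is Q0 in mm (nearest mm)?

1067 × 1509 mm

Let the short side be w mm. Then w · w√2 = 1.61 m² = 1,610,000 mm².
w² = 1,610,000/√2, so w ≈ 1067.0 mm; long side = w√2 ≈ 1508.9 mm.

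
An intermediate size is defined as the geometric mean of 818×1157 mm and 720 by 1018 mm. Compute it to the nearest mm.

Short side: √(818 · 720) = √588960 ≈ 767.4 → 767 mm
Long side: √(1157 · 1018) = √1177826 ≈ 1085.3 → 1085 mm

767 × 1085 mm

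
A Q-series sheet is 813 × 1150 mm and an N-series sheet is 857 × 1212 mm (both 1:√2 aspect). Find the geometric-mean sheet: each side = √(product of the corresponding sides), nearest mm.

835 × 1181 mm

Short side: √(813 · 857) = √696741 ≈ 834.7 → 835 mm
Long side: √(1150 · 1212) = √1393800 ≈ 1180.6 → 1181 mm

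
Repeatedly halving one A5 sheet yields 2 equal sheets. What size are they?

2 = 2^1, so 1 halving step.
A5 → A6 → … → A6 after 1 step.

A6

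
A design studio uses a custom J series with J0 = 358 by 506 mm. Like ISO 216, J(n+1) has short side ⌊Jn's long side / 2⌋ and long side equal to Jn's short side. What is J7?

31 × 44 mm

J1 = 253 × 358 mm (from J0 by 1 halving).
J2: ⌊358/2⌋ × 253 = 179 × 253 mm
J3: ⌊253/2⌋ × 179 = 126 × 179 mm
J4: ⌊179/2⌋ × 126 = 89 × 126 mm
J5: ⌊126/2⌋ × 89 = 63 × 89 mm
J6: ⌊89/2⌋ × 63 = 44 × 63 mm
J7: ⌊63/2⌋ × 44 = 31 × 44 mm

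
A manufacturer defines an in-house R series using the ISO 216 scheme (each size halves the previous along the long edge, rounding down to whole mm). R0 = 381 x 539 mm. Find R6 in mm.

R1: ⌊539/2⌋ × 381 = 269 × 381 mm
R2: ⌊381/2⌋ × 269 = 190 × 269 mm
R3: ⌊269/2⌋ × 190 = 134 × 190 mm
R4: ⌊190/2⌋ × 134 = 95 × 134 mm
R5: ⌊134/2⌋ × 95 = 67 × 95 mm
R6: ⌊95/2⌋ × 67 = 47 × 67 mm

47 × 67 mm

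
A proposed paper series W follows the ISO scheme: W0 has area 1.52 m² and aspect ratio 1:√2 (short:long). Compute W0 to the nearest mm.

Let the short side be w mm. Then w · w√2 = 1.52 m² = 1,520,000 mm².
w² = 1,520,000/√2, so w ≈ 1036.7 mm; long side = w√2 ≈ 1466.2 mm.

1037 × 1466 mm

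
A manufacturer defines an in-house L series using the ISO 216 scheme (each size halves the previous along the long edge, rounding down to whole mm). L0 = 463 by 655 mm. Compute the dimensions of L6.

L1: ⌊655/2⌋ × 463 = 327 × 463 mm
L2: ⌊463/2⌋ × 327 = 231 × 327 mm
L3: ⌊327/2⌋ × 231 = 163 × 231 mm
L4: ⌊231/2⌋ × 163 = 115 × 163 mm
L5: ⌊163/2⌋ × 115 = 81 × 115 mm
L6: ⌊115/2⌋ × 81 = 57 × 81 mm

57 × 81 mm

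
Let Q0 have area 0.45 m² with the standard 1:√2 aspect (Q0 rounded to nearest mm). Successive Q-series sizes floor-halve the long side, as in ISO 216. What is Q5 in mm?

Let Q0's short side be w mm. w · w√2 = 0.45 m² = 450,000 mm², so w ≈ 564.1 mm and w√2 ≈ 797.7 mm → Q0 = 564 × 798 mm.
Q1: ⌊798/2⌋ × 564 = 399 × 564 mm
Q2: ⌊564/2⌋ × 399 = 282 × 399 mm
Q3: ⌊399/2⌋ × 282 = 199 × 282 mm
Q4: ⌊282/2⌋ × 199 = 141 × 199 mm
Q5: ⌊199/2⌋ × 141 = 99 × 141 mm

99 × 141 mm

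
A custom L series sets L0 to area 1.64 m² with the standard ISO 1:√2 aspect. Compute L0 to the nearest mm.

1077 × 1523 mm

Let the short side be w mm. Then w · w√2 = 1.64 m² = 1,640,000 mm².
w² = 1,640,000/√2, so w ≈ 1076.9 mm; long side = w√2 ≈ 1522.9 mm.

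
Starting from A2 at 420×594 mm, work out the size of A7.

74 × 105 mm

A3: ⌊594/2⌋ × 420 = 297 × 420 mm
A4: ⌊420/2⌋ × 297 = 210 × 297 mm
A5: ⌊297/2⌋ × 210 = 148 × 210 mm
A6: ⌊210/2⌋ × 148 = 105 × 148 mm
A7: ⌊148/2⌋ × 105 = 74 × 105 mm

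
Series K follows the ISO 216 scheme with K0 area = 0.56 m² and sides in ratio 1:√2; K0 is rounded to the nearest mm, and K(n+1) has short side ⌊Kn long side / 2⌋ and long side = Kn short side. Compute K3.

222 × 314 mm

Let K0's short side be w mm. w · w√2 = 0.56 m² = 560,000 mm², so w ≈ 629.3 mm and w√2 ≈ 889.9 mm → K0 = 629 × 890 mm.
K1: ⌊890/2⌋ × 629 = 445 × 629 mm
K2: ⌊629/2⌋ × 445 = 314 × 445 mm
K3: ⌊445/2⌋ × 314 = 222 × 314 mm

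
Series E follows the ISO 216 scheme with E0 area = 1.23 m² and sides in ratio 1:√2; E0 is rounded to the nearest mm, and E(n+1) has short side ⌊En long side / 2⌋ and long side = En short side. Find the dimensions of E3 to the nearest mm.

329 × 466 mm

Let E0's short side be w mm. w · w√2 = 1.23 m² = 1,230,000 mm², so w ≈ 932.6 mm and w√2 ≈ 1318.9 mm → E0 = 933 × 1319 mm.
E1: ⌊1319/2⌋ × 933 = 659 × 933 mm
E2: ⌊933/2⌋ × 659 = 466 × 659 mm
E3: ⌊659/2⌋ × 466 = 329 × 466 mm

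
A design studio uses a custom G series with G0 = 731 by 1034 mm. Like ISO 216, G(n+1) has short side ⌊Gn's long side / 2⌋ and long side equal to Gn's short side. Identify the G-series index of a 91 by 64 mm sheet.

G0: 731 × 1034 mm
G1: 517 × 731 mm
G2: 365 × 517 mm
G3: 258 × 365 mm
G4: 182 × 258 mm
G5: 129 × 182 mm
G6: 91 × 129 mm
G7: 64 × 91 mm
G8: 45 × 64 mm
→ matches G7.

G7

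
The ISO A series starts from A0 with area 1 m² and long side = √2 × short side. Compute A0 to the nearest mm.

Let the short side be w mm. Then the long side is w√2 and w · w√2 = 10⁶ mm².
w² = 10⁶/√2, so w = 1000 / 2^(1/4) ≈ 840.9 mm; long side = 1000 · 2^(1/4) ≈ 1189.2 mm.

841 × 1189 mm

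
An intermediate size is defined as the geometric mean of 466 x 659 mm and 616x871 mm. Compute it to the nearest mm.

Short side: √(466 · 616) = √287056 ≈ 535.8 → 536 mm
Long side: √(659 · 871) = √573989 ≈ 757.6 → 758 mm

536 × 758 mm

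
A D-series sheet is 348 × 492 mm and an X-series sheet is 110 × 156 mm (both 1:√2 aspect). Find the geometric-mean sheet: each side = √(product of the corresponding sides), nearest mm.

196 × 277 mm

Short side: √(348 · 110) = √38280 ≈ 195.7 → 196 mm
Long side: √(492 · 156) = √76752 ≈ 277.0 → 277 mm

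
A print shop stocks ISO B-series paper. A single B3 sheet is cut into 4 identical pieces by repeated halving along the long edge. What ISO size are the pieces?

4 = 2^2, so 2 halving steps.
B3 → B4 → … → B5 after 2 steps.

B5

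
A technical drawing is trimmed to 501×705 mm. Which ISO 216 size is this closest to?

Aspect ratio 705/501 ≈ 1.407 — close to the ISO √2 ≈ 1.414.
In the B-series (B0 = 1000 × 1414 mm): B2 = 500 × 707 mm.
Off by 3 mm total — nearest standard size.

B2 (500 × 707 mm)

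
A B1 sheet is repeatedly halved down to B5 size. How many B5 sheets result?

16

Each ISO step halves the sheet: 1 × B1 → 2 × B2 → 4 × B3 → 8 × B4 → …
From B1 to B5 is 4 halving steps: 2^4 = 16.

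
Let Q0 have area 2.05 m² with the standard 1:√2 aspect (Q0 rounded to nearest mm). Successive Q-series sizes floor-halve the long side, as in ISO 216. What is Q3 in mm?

425 × 602 mm

Let Q0's short side be w mm. w · w√2 = 2.05 m² = 2,050,000 mm², so w ≈ 1204.0 mm and w√2 ≈ 1702.7 mm → Q0 = 1204 × 1703 mm.
Q1: ⌊1703/2⌋ × 1204 = 851 × 1204 mm
Q2: ⌊1204/2⌋ × 851 = 602 × 851 mm
Q3: ⌊851/2⌋ × 602 = 425 × 602 mm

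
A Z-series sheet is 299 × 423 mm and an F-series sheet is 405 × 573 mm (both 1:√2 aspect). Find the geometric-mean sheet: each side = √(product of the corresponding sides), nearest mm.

348 × 492 mm

Short side: √(299 · 405) = √121095 ≈ 348.0 → 348 mm
Long side: √(423 · 573) = √242379 ≈ 492.3 → 492 mm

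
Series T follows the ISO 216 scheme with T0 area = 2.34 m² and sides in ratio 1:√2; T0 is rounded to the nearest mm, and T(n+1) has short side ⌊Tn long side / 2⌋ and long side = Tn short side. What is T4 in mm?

Let T0's short side be w mm. w · w√2 = 2.34 m² = 2,340,000 mm², so w ≈ 1286.3 mm and w√2 ≈ 1819.1 mm → T0 = 1286 × 1819 mm.
T1: ⌊1819/2⌋ × 1286 = 909 × 1286 mm
T2: ⌊1286/2⌋ × 909 = 643 × 909 mm
T3: ⌊909/2⌋ × 643 = 454 × 643 mm
T4: ⌊643/2⌋ × 454 = 321 × 454 mm

321 × 454 mm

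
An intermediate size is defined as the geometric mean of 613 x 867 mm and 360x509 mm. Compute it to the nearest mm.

Short side: √(613 · 360) = √220680 ≈ 469.8 → 470 mm
Long side: √(867 · 509) = √441303 ≈ 664.3 → 664 mm

470 × 664 mm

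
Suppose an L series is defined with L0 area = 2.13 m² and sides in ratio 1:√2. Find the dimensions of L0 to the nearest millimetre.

Let the short side be w mm. Then w · w√2 = 2.13 m² = 2,130,000 mm².
w² = 2,130,000/√2, so w ≈ 1227.2 mm; long side = w√2 ≈ 1735.6 mm.

1227 × 1736 mm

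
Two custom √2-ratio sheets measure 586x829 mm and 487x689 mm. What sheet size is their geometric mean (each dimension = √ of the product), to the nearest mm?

534 × 756 mm

Short side: √(586 · 487) = √285382 ≈ 534.2 → 534 mm
Long side: √(829 · 689) = √571181 ≈ 755.8 → 756 mm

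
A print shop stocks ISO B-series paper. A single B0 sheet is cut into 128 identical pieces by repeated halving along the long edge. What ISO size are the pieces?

128 = 2^7, so 7 halving steps.
B0 → B1 → … → B7 after 7 steps.

B7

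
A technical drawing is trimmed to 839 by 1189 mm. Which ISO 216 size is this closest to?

Aspect ratio 1189/839 ≈ 1.417 — close to the ISO √2 ≈ 1.414.
In the A-series (A0 area = 1 m²): A0 = 841 × 1189 mm.
Off by 2 mm total — nearest standard size.

A0 (841 × 1189 mm)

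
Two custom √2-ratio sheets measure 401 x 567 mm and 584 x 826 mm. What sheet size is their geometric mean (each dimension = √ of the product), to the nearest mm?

484 × 684 mm

Short side: √(401 · 584) = √234184 ≈ 483.9 → 484 mm
Long side: √(567 · 826) = √468342 ≈ 684.4 → 684 mm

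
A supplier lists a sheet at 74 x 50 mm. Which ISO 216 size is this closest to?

A8 (52 × 74 mm)

Aspect ratio 74/50 ≈ 1.480 (ISO target is √2 ≈ 1.414).
In the A-series (A0 area = 1 m²): A8 = 52 × 74 mm.
Off by 2 mm total — nearest standard size.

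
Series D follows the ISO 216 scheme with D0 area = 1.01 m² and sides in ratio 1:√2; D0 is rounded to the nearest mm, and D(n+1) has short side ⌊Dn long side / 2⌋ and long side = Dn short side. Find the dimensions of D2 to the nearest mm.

Let D0's short side be w mm. w · w√2 = 1.01 m² = 1,010,000 mm², so w ≈ 845.1 mm and w√2 ≈ 1195.1 mm → D0 = 845 × 1195 mm.
D1: ⌊1195/2⌋ × 845 = 597 × 845 mm
D2: ⌊845/2⌋ × 597 = 422 × 597 mm

422 × 597 mm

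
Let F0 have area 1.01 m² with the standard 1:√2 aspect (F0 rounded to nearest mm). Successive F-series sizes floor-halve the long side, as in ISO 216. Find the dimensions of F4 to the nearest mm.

211 × 298 mm

Let F0's short side be w mm. w · w√2 = 1.01 m² = 1,010,000 mm², so w ≈ 845.1 mm and w√2 ≈ 1195.1 mm → F0 = 845 × 1195 mm.
F1: ⌊1195/2⌋ × 845 = 597 × 845 mm
F2: ⌊845/2⌋ × 597 = 422 × 597 mm
F3: ⌊597/2⌋ × 422 = 298 × 422 mm
F4: ⌊422/2⌋ × 298 = 211 × 298 mm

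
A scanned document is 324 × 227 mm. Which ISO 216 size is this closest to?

Aspect ratio 324/227 ≈ 1.427 — close to the ISO √2 ≈ 1.414.
In the C-series (envelope sizes, between A and B): C4 = 229 × 324 mm.
Off by 2 mm total — nearest standard size.

C4 (229 × 324 mm)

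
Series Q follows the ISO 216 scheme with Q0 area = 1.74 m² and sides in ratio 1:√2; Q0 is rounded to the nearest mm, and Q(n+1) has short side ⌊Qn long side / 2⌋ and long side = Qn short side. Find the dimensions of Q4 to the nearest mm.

Let Q0's short side be w mm. w · w√2 = 1.74 m² = 1,740,000 mm², so w ≈ 1109.2 mm and w√2 ≈ 1568.7 mm → Q0 = 1109 × 1569 mm.
Q1: ⌊1569/2⌋ × 1109 = 784 × 1109 mm
Q2: ⌊1109/2⌋ × 784 = 554 × 784 mm
Q3: ⌊784/2⌋ × 554 = 392 × 554 mm
Q4: ⌊554/2⌋ × 392 = 277 × 392 mm

277 × 392 mm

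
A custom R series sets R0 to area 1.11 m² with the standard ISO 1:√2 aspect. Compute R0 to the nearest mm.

886 × 1253 mm

Let the short side be w mm. Then w · w√2 = 1.11 m² = 1,110,000 mm².
w² = 1,110,000/√2, so w ≈ 885.9 mm; long side = w√2 ≈ 1252.9 mm.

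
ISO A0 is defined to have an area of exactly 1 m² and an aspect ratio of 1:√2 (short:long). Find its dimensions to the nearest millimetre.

841 × 1189 mm

Let the short side be w mm. Then the long side is w√2 and w · w√2 = 10⁶ mm².
w² = 10⁶/√2, so w = 1000 / 2^(1/4) ≈ 840.9 mm; long side = 1000 · 2^(1/4) ≈ 1189.2 mm.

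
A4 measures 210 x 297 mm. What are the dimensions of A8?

A5: ⌊297/2⌋ × 210 = 148 × 210 mm
A6: ⌊210/2⌋ × 148 = 105 × 148 mm
A7: ⌊148/2⌋ × 105 = 74 × 105 mm
A8: ⌊105/2⌋ × 74 = 52 × 74 mm

52 × 74 mm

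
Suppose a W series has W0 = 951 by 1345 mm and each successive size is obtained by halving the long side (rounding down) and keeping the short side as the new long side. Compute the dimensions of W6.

118 × 168 mm

W1: ⌊1345/2⌋ × 951 = 672 × 951 mm
W2: ⌊951/2⌋ × 672 = 475 × 672 mm
W3: ⌊672/2⌋ × 475 = 336 × 475 mm
W4: ⌊475/2⌋ × 336 = 237 × 336 mm
W5: ⌊336/2⌋ × 237 = 168 × 237 mm
W6: ⌊237/2⌋ × 168 = 118 × 168 mm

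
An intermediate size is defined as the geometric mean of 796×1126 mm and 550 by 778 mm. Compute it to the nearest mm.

Short side: √(796 · 550) = √437800 ≈ 661.7 → 662 mm
Long side: √(1126 · 778) = √876028 ≈ 936.0 → 936 mm

662 × 936 mm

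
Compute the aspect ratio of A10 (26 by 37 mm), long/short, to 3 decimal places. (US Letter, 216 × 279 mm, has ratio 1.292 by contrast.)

1.423

37 / 26 = 1.423
ISO 216 targets √2 ≈ 1.414; the +0.009 deviation is from mm rounding.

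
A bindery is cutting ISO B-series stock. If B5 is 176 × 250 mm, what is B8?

B6: ⌊250/2⌋ × 176 = 125 × 176 mm
B7: ⌊176/2⌋ × 125 = 88 × 125 mm
B8: ⌊125/2⌋ × 88 = 62 × 88 mm

62 × 88 mm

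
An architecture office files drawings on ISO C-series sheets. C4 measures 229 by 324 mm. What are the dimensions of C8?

57 × 81 mm

C5: ⌊324/2⌋ × 229 = 162 × 229 mm
C6: ⌊229/2⌋ × 162 = 114 × 162 mm
C7: ⌊162/2⌋ × 114 = 81 × 114 mm
C8: ⌊114/2⌋ × 81 = 57 × 81 mm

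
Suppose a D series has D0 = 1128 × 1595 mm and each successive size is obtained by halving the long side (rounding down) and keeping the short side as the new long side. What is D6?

D1 = 797 × 1128 mm (from D0 by 1 halving).
D2: ⌊1128/2⌋ × 797 = 564 × 797 mm
D3: ⌊797/2⌋ × 564 = 398 × 564 mm
D4: ⌊564/2⌋ × 398 = 282 × 398 mm
D5: ⌊398/2⌋ × 282 = 199 × 282 mm
D6: ⌊282/2⌋ × 199 = 141 × 199 mm

141 × 199 mm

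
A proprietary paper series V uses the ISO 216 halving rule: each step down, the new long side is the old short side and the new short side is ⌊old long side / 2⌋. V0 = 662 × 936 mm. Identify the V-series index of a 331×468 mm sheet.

V0: 662 × 936 mm
V1: 468 × 662 mm
V2: 331 × 468 mm
V3: 234 × 331 mm
→ matches V2.

V2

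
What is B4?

B0 = 1000 × 1414 mm (B0 has a 1000 mm short side, aspect 1:√2).
B1: ⌊1414/2⌋ × 1000 = 707 × 1000 mm
B2: ⌊1000/2⌋ × 707 = 500 × 707 mm
B3: ⌊707/2⌋ × 500 = 353 × 500 mm
B4: ⌊500/2⌋ × 353 = 250 × 353 mm

250 × 353 mm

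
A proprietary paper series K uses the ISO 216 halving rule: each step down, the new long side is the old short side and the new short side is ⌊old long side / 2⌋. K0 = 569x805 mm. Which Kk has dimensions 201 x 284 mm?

K3

K0: 569 × 805 mm
K1: 402 × 569 mm
K2: 284 × 402 mm
K3: 201 × 284 mm
K4: 142 × 201 mm
→ matches K3.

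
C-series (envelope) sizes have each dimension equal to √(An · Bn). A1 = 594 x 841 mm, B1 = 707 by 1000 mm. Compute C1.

Short side: √(594 · 707) = √419958 ≈ 648.0 → 648 mm
Long side: √(841 · 1000) = √841000 ≈ 917.1 → 917 mm

648 × 917 mm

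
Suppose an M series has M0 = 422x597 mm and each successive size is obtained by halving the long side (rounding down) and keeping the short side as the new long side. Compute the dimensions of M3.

M1 = 298 × 422 mm (from M0 by 1 halving).
M2: ⌊422/2⌋ × 298 = 211 × 298 mm
M3: ⌊298/2⌋ × 211 = 149 × 211 mm

149 × 211 mm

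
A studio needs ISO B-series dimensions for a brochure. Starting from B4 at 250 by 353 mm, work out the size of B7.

B5: ⌊353/2⌋ × 250 = 176 × 250 mm
B6: ⌊250/2⌋ × 176 = 125 × 176 mm
B7: ⌊176/2⌋ × 125 = 88 × 125 mm

88 × 125 mm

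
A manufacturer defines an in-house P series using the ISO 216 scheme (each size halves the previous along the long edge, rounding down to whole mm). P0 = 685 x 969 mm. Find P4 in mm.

171 × 242 mm

P1: ⌊969/2⌋ × 685 = 484 × 685 mm
P2: ⌊685/2⌋ × 484 = 342 × 484 mm
P3: ⌊484/2⌋ × 342 = 242 × 342 mm
P4: ⌊342/2⌋ × 242 = 171 × 242 mm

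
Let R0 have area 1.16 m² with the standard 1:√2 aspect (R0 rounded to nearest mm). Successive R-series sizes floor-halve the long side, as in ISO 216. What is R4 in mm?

226 × 320 mm

Let R0's short side be w mm. w · w√2 = 1.16 m² = 1,160,000 mm², so w ≈ 905.7 mm and w√2 ≈ 1280.8 mm → R0 = 906 × 1281 mm.
R1: ⌊1281/2⌋ × 906 = 640 × 906 mm
R2: ⌊906/2⌋ × 640 = 453 × 640 mm
R3: ⌊640/2⌋ × 453 = 320 × 453 mm
R4: ⌊453/2⌋ × 320 = 226 × 320 mm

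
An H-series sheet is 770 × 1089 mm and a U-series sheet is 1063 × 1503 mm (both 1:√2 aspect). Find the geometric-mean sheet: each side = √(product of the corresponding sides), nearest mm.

Short side: √(770 · 1063) = √818510 ≈ 904.7 → 905 mm
Long side: √(1089 · 1503) = √1636767 ≈ 1279.4 → 1279 mm

905 × 1279 mm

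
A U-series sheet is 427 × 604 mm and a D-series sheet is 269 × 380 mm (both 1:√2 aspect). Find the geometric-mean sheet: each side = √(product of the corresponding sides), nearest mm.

Short side: √(427 · 269) = √114863 ≈ 338.9 → 339 mm
Long side: √(604 · 380) = √229520 ≈ 479.1 → 479 mm

339 × 479 mm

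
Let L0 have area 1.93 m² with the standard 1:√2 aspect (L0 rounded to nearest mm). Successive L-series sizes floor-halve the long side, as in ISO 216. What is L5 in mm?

Let L0's short side be w mm. w · w√2 = 1.93 m² = 1,930,000 mm², so w ≈ 1168.2 mm and w√2 ≈ 1652.1 mm → L0 = 1168 × 1652 mm.
L1: ⌊1652/2⌋ × 1168 = 826 × 1168 mm
L2: ⌊1168/2⌋ × 826 = 584 × 826 mm
L3: ⌊826/2⌋ × 584 = 413 × 584 mm
L4: ⌊584/2⌋ × 413 = 292 × 413 mm
L5: ⌊413/2⌋ × 292 = 206 × 292 mm

206 × 292 mm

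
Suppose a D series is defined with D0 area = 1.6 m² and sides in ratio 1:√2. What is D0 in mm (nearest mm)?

Let the short side be w mm. Then w · w√2 = 1.6 m² = 1,600,000 mm².
w² = 1,600,000/√2, so w ≈ 1063.7 mm; long side = w√2 ≈ 1504.2 mm.

1064 × 1504 mm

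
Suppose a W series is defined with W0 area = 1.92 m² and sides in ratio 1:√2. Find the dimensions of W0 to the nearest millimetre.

Let the short side be w mm. Then w · w√2 = 1.92 m² = 1,920,000 mm².
w² = 1,920,000/√2, so w ≈ 1165.2 mm; long side = w√2 ≈ 1647.8 mm.

1165 × 1648 mm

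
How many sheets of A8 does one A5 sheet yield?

8

Each ISO step halves the sheet: 1 × A5 → 2 × A6 → 4 × A7 → 8 × A8
From A5 to A8 is 3 halving steps: 2^3 = 8.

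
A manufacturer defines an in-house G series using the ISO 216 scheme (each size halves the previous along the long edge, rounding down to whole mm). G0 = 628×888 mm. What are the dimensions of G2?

314 × 444 mm

G1: ⌊888/2⌋ × 628 = 444 × 628 mm
G2: ⌊628/2⌋ × 444 = 314 × 444 mm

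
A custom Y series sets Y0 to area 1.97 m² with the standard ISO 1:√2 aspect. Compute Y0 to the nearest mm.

Let the short side be w mm. Then w · w√2 = 1.97 m² = 1,970,000 mm².
w² = 1,970,000/√2, so w ≈ 1180.3 mm; long side = w√2 ≈ 1669.1 mm.

1180 × 1669 mm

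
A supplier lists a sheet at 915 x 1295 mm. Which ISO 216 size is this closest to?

C0 (917 × 1297 mm)

Aspect ratio 1295/915 ≈ 1.415 — close to the ISO √2 ≈ 1.414.
In the C-series (envelope sizes, between A and B): C0 = 917 × 1297 mm.
Off by 4 mm total — nearest standard size.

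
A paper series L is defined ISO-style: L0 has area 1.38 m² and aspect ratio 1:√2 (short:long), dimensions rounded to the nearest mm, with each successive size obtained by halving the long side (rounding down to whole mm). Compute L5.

Let L0's short side be w mm. w · w√2 = 1.38 m² = 1,380,000 mm², so w ≈ 987.8 mm and w√2 ≈ 1397.0 mm → L0 = 988 × 1397 mm.
L1: ⌊1397/2⌋ × 988 = 698 × 988 mm
L2: ⌊988/2⌋ × 698 = 494 × 698 mm
L3: ⌊698/2⌋ × 494 = 349 × 494 mm
L4: ⌊494/2⌋ × 349 = 247 × 349 mm
L5: ⌊349/2⌋ × 247 = 174 × 247 mm

174 × 247 mm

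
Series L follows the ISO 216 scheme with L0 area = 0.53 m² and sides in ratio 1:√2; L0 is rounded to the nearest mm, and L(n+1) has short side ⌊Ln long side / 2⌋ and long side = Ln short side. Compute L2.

306 × 433 mm

Let L0's short side be w mm. w · w√2 = 0.53 m² = 530,000 mm², so w ≈ 612.2 mm and w√2 ≈ 865.8 mm → L0 = 612 × 866 mm.
L1: ⌊866/2⌋ × 612 = 433 × 612 mm
L2: ⌊612/2⌋ × 433 = 306 × 433 mm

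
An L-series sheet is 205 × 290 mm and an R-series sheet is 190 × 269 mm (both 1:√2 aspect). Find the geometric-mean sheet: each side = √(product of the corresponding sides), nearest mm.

Short side: √(205 · 190) = √38950 ≈ 197.4 → 197 mm
Long side: √(290 · 269) = √78010 ≈ 279.3 → 279 mm

197 × 279 mm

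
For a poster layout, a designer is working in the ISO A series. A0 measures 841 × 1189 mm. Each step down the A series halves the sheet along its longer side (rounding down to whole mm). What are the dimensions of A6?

105 × 148 mm

A1: ⌊1189/2⌋ × 841 = 594 × 841 mm
A2: ⌊841/2⌋ × 594 = 420 × 594 mm
A3: ⌊594/2⌋ × 420 = 297 × 420 mm
A4: ⌊420/2⌋ × 297 = 210 × 297 mm
A5: ⌊297/2⌋ × 210 = 148 × 210 mm
A6: ⌊210/2⌋ × 148 = 105 × 148 mm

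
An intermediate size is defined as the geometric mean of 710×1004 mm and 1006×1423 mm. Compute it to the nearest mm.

845 × 1195 mm

Short side: √(710 · 1006) = √714260 ≈ 845.1 → 845 mm
Long side: √(1004 · 1423) = √1428692 ≈ 1195.3 → 1195 mm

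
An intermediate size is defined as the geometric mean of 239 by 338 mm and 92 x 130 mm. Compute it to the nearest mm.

Short side: √(239 · 92) = √21988 ≈ 148.3 → 148 mm
Long side: √(338 · 130) = √43940 ≈ 209.6 → 210 mm

148 × 210 mm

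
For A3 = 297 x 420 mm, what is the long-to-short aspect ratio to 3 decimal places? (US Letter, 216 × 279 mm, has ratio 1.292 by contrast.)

1.414

420 / 297 = 1.414
Matches √2 ≈ 1.414 — the ISO 216 defining ratio.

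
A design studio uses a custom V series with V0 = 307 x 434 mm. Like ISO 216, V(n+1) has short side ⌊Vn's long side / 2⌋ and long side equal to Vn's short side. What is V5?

V1 = 217 × 307 mm (from V0 by 1 halving).
V2: ⌊307/2⌋ × 217 = 153 × 217 mm
V3: ⌊217/2⌋ × 153 = 108 × 153 mm
V4: ⌊153/2⌋ × 108 = 76 × 108 mm
V5: ⌊108/2⌋ × 76 = 54 × 76 mm

54 × 76 mm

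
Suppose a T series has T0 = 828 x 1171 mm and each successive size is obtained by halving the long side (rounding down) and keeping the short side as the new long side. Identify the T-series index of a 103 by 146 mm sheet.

T0: 828 × 1171 mm
T1: 585 × 828 mm
T2: 414 × 585 mm
T3: 292 × 414 mm
T4: 207 × 292 mm
T5: 146 × 207 mm
T6: 103 × 146 mm
T7: 73 × 103 mm
→ matches T6.

T6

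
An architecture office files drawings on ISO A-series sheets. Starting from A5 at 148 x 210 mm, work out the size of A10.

A6: ⌊210/2⌋ × 148 = 105 × 148 mm
A7: ⌊148/2⌋ × 105 = 74 × 105 mm
A8: ⌊105/2⌋ × 74 = 52 × 74 mm
A9: ⌊74/2⌋ × 52 = 37 × 52 mm
A10: ⌊52/2⌋ × 37 = 26 × 37 mm

26 × 37 mm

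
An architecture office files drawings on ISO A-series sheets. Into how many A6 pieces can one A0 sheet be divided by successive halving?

64

Each ISO step halves the sheet: 1 × A0 → 2 × A1 → 4 × A2 → 8 × A3 → …
From A0 to A6 is 6 halving steps: 2^6 = 64.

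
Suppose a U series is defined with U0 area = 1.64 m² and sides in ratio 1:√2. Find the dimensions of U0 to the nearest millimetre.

Let the short side be w mm. Then w · w√2 = 1.64 m² = 1,640,000 mm².
w² = 1,640,000/√2, so w ≈ 1076.9 mm; long side = w√2 ≈ 1522.9 mm.

1077 × 1523 mm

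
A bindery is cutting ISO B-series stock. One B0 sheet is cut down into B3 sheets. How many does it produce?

8

B0 = 1000 × 1414 mm; B3 = 353 × 500 mm.
Each halving step doubles the count; 3 steps from B0 to B3.
2^3 = 8.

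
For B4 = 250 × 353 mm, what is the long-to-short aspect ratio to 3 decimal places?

353 / 250 = 1.412
ISO 216 targets √2 ≈ 1.414; the -0.002 deviation is from mm rounding.

1.412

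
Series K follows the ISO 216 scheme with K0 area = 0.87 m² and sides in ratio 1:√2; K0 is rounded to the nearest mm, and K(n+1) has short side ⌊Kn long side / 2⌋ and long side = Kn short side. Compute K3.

Let K0's short side be w mm. w · w√2 = 0.87 m² = 870,000 mm², so w ≈ 784.3 mm and w√2 ≈ 1109.2 mm → K0 = 784 × 1109 mm.
K1: ⌊1109/2⌋ × 784 = 554 × 784 mm
K2: ⌊784/2⌋ × 554 = 392 × 554 mm
K3: ⌊554/2⌋ × 392 = 277 × 392 mm

277 × 392 mm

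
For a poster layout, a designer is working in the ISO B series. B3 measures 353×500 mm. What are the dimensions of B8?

62 × 88 mm

B4: ⌊500/2⌋ × 353 = 250 × 353 mm
B5: ⌊353/2⌋ × 250 = 176 × 250 mm
B6: ⌊250/2⌋ × 176 = 125 × 176 mm
B7: ⌊176/2⌋ × 125 = 88 × 125 mm
B8: ⌊125/2⌋ × 88 = 62 × 88 mm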